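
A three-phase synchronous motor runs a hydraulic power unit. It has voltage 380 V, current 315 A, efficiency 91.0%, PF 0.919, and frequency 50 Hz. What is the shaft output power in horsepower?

P_in = √3·V·I·cosφ = 1.732 × 380 × 315 × 0.919 = 190527 W
P_out = η·P_in = 0.91 × 190527 = 173380 W
= 173380/746 = 232 HP

232 HP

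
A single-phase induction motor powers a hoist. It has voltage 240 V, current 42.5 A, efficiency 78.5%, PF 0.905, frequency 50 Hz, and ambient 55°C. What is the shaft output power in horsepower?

9.71 HP

P_in = V·I·cosφ = 240 × 42.5 × 0.905 = 9231 W
P_out = η·P_in = 0.785 × 9231 = 7246 W
= 7246/746 = 9.71 HP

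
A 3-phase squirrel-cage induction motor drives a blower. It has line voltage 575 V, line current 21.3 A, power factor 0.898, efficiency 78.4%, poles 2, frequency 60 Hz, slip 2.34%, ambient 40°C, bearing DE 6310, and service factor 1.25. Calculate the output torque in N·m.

40.6 N·m

P_in = √3·V·I·cosφ = 1.732 × 575 × 21.3 × 0.898 = 19049 W
P_out = η·P_in = 0.784 × 19049 = 14934 W
n_s = 120×60/2 = 3600 rpm; n = 3600×(1−0.0234) = 3516 rpm
ω = 2π×3516/60 = 368.2 rad/s
τ = P_out/ω = 14934/368.2 = 40.6 N·m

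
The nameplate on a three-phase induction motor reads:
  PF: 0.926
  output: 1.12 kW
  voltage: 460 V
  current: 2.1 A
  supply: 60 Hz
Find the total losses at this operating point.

429 W

P_in = √3·V·I·cosφ = 1.732×460×2.1×0.926 = 1549 W
P_out = 1120 W
Losses = P_in − P_out = 1549 − 1120 = 429 W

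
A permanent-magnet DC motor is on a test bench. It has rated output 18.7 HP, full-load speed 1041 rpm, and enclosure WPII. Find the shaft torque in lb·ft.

94.4 lb·ft

P_out = 18.7 × 746 = 13950 W
ω = 2π × 1041/60 = 109 rad/s
τ = P_out/ω = 13950/109 = 128 N·m
In lb·ft: 128/1.356 = 94.4 lb·ft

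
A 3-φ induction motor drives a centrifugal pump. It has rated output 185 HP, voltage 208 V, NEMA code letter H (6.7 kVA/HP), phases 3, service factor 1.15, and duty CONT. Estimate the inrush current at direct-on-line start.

S_LR = 6.7 × 185 = 1239.5 kVA
I_LR = S_LR/(√3·V_L) = 1239500/(1.732×208) = 3440 A

3440 A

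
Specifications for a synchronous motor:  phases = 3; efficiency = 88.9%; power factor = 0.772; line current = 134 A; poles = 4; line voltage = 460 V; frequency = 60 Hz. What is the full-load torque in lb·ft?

287 lb·ft

P_in = √3·V·I·cosφ = 1.732 × 460 × 134 × 0.772 = 82419 W
P_out = η·P_in = 0.889 × 82419 = 73270 W
n = n_s = 120×60/4 = 1800 rpm (synchronous)
ω = 2π×1800/60 = 188.5 rad/s
τ = P_out/ω = 73270/188.5 = 388.7 N·m
In lb·ft: 388.7/1.356 = 287 lb·ft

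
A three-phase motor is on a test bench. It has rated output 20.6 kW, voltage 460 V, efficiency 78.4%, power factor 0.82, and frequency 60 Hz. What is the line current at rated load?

P_out = 20.6 kW = 20600 W
P_in = P_out / η = 20600 / 0.784 = 26276 W
I_L = P_in / (√3·V_L·cosφ) = 26276 / (1.732 × 460 × 0.82) = 40.2 A

40.2 A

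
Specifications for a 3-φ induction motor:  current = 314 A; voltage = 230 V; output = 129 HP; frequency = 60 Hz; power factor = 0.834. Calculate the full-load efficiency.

92.2 %

P_out = 129 × 746 = 96234 W
P_in = √3·V_L·I_L·cosφ = 1.732 × 230 × 314 × 0.834 = 104321 W
η = P_out / P_in = 96234 / 104321 = 0.922 = 92.2%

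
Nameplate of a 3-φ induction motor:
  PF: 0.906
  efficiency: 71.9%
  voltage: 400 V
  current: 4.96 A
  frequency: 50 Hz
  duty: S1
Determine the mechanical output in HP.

P_in = √3·V·I·cosφ = 1.732 × 400 × 4.96 × 0.906 = 3113 W
P_out = η·P_in = 0.719 × 3113 = 2238 W
= 2238/746 = 3 HP

3 HP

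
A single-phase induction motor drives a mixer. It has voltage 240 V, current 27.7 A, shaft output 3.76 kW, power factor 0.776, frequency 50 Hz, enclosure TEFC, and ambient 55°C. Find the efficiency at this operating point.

72.9 %

P_out = 3.76 kW = 3760 W
P_in = V·I·cosφ = 240 × 27.7 × 0.776 = 5159 W
η = P_out / P_in = 3760 / 5159 = 0.729 = 72.9%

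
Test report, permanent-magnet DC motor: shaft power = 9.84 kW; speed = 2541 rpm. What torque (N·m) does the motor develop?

37 N·m

ω = 2π × 2541/60 = 266.1 rad/s
τ = P/ω = 9840/266.1 = 37 N·m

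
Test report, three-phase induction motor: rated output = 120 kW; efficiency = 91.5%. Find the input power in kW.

131 kW

P_out = 120000 W
P_in = P_out/η = 120000/0.915 = 131148 W = 131 kW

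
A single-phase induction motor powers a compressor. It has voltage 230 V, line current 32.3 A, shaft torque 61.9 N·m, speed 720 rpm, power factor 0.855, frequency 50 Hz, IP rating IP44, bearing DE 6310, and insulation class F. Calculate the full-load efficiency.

73.5 %

ω = 2π × 720/60 = 75.4 rad/s; P_out = τω = 61.9 × 75.4 = 4667 W
P_in = V·I·cosφ = 230 × 32.3 × 0.855 = 6352 W
η = P_out / P_in = 4667 / 6352 = 0.735 = 73.5%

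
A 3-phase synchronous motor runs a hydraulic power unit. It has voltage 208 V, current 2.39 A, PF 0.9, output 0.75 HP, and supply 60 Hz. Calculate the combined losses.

215 W

P_in = √3·V·I·cosφ = 1.732×208×2.39×0.9 = 775 W
P_out = 0.75×746 = 560 W
Losses = P_in − P_out = 775 − 560 = 215 W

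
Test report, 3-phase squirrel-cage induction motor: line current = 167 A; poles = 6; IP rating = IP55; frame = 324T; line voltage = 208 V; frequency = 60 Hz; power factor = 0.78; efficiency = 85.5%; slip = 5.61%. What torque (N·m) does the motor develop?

338 N·m

P_in = √3·V·I·cosφ = 1.732 × 208 × 167 × 0.78 = 46927 W
P_out = η·P_in = 0.855 × 46927 = 40123 W
n_s = 120×60/6 = 1200 rpm; n = 1200×(1−0.0561) = 1133 rpm
ω = 2π×1133/60 = 118.6 rad/s
τ = P_out/ω = 40123/118.6 = 338 N·m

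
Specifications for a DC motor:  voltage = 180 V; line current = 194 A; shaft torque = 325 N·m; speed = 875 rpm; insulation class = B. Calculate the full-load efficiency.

ω = 2π × 875/60 = 91.63 rad/s; P_out = τω = 325 × 91.63 = 29780 W
P_in = V·I = 180 × 194 = 34920 W
η = P_out / P_in = 29780 / 34920 = 0.853 = 85.3%

85.3 %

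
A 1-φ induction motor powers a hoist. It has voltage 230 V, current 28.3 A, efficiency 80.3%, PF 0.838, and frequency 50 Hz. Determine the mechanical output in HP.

5.87 HP

P_in = V·I·cosφ = 230 × 28.3 × 0.838 = 5455 W
P_out = η·P_in = 0.803 × 5455 = 4380 W
= 4380/746 = 5.87 HP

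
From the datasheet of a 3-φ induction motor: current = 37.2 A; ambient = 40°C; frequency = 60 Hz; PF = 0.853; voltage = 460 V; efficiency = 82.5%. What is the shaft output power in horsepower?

P_in = √3·V·I·cosφ = 1.732 × 460 × 37.2 × 0.853 = 25281 W
P_out = η·P_in = 0.825 × 25281 = 20857 W
= 20857/746 = 28 HP

28 HP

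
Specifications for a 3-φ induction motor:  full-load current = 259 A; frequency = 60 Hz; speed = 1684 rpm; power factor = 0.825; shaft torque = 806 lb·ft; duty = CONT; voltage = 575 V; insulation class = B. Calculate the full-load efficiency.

τ = 806 lb·ft × 1.356 = 1093 N·m
ω = 2π × 1684/60 = 176.3 rad/s; P_out = τω = 1093 × 176.3 = 192696 W
P_in = √3·V_L·I_L·cosφ = 1.732 × 575 × 259 × 0.825 = 212799 W
η = P_out / P_in = 192696 / 212799 = 0.906 = 90.6%

90.6 %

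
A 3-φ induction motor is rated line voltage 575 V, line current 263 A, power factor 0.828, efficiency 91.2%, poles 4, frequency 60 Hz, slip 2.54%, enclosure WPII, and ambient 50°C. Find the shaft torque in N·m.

1080 N·m

P_in = √3·V·I·cosφ = 1.732 × 575 × 263 × 0.828 = 216871 W
P_out = η·P_in = 0.912 × 216871 = 197786 W
n_s = 120×60/4 = 1800 rpm; n = 1800×(1−0.0254) = 1754 rpm
ω = 2π×1754/60 = 183.7 rad/s
τ = P_out/ω = 197786/183.7 = 1080 N·m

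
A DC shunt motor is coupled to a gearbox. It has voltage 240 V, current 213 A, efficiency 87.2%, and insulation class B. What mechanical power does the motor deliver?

44.6 kW

P_in = V·I = 240 × 213 = 51120 W
P_out = η·P_in = 0.872 × 51120 = 44577 W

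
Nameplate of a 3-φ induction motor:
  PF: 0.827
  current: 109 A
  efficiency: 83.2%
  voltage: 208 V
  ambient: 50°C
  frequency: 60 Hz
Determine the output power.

P_in = √3·V·I·cosφ = 1.732 × 208 × 109 × 0.827 = 32475 W
P_out = η·P_in = 0.832 × 32475 = 27019 W

27 kW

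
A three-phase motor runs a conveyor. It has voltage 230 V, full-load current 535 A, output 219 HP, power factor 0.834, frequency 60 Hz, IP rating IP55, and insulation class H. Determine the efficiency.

91.9 %

P_out = 219 × 746 = 163374 W
P_in = √3·V_L·I_L·cosφ = 1.732 × 230 × 535 × 0.834 = 177744 W
η = P_out / P_in = 163374 / 177744 = 0.919 = 91.9%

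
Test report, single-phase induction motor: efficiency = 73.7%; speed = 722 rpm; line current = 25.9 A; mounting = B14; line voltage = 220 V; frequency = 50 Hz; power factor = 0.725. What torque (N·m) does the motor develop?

P_in = V·I·cosφ = 220 × 25.9 × 0.725 = 4131 W
P_out = η·P_in = 0.737 × 4131 = 3045 W
n = 722 rpm
ω = 2π×722/60 = 75.61 rad/s
τ = P_out/ω = 3045/75.61 = 40.3 N·m

40.3 N·m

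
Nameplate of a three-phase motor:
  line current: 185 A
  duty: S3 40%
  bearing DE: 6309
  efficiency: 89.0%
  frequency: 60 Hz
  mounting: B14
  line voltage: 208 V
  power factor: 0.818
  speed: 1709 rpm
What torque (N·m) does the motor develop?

P_in = √3·V·I·cosφ = 1.732 × 208 × 185 × 0.818 = 54518 W
P_out = η·P_in = 0.89 × 54518 = 48521 W
n = 1709 rpm
ω = 2π×1709/60 = 179 rad/s
τ = P_out/ω = 48521/179 = 271 N·m

271 N·m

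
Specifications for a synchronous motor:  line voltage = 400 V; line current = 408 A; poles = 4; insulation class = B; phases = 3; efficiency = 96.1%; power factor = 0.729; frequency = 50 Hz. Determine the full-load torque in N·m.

1260 N·m

P_in = √3·V·I·cosφ = 1.732 × 400 × 408 × 0.729 = 206061 W
P_out = η·P_in = 0.961 × 206061 = 198025 W
n = n_s = 120×50/4 = 1500 rpm (synchronous)
ω = 2π×1500/60 = 157.1 rad/s
τ = P_out/ω = 198025/157.1 = 1260 N·m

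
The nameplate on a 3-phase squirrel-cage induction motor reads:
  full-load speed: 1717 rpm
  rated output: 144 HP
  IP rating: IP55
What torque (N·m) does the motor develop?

597 N·m

P_out = 144 × 746 = 107424 W
ω = 2π × 1717/60 = 179.8 rad/s
τ = P_out/ω = 107424/179.8 = 597 N·m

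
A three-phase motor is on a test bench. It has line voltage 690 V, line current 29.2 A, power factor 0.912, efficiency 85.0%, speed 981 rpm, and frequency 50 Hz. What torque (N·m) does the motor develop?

263 N·m

P_in = √3·V·I·cosφ = 1.732 × 690 × 29.2 × 0.912 = 31825 W
P_out = η·P_in = 0.85 × 31825 = 27051 W
n = 981 rpm
ω = 2π×981/60 = 102.7 rad/s
τ = P_out/ω = 27051/102.7 = 263 N·m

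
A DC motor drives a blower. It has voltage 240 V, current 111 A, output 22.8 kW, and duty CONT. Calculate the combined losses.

3.84 kW

P_in = V·I = 240×111 = 26640 W
P_out = 22800 W
Losses = P_in − P_out = 26640 − 22800 = 3840 W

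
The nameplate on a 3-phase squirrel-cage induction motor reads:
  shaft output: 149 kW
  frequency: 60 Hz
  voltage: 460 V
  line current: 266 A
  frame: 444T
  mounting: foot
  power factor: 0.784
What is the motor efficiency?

89.7 %

P_out = 149 kW = 149000 W
P_in = √3·V_L·I_L·cosφ = 1.732 × 460 × 266 × 0.784 = 166151 W
η = P_out / P_in = 149000 / 166151 = 0.897 = 89.7%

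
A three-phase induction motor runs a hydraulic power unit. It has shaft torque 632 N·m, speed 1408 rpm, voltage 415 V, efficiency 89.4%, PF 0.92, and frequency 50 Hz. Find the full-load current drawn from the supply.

ω = 2π×1408/60 = 147.4 rad/s; P_out = τω = 632 × 147.4 = 93157 W
P_in = P_out / η = 93157 / 0.894 = 104202 W
I_L = P_in / (√3·V_L·cosφ) = 104202 / (1.732 × 415 × 0.92) = 158 A

158 A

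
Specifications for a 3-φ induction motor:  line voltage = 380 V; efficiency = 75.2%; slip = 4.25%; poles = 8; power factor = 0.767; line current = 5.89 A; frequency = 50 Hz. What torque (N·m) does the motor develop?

P_in = √3·V·I·cosφ = 1.732 × 380 × 5.89 × 0.767 = 2973 W
P_out = η·P_in = 0.752 × 2973 = 2236 W
n_s = 120×50/8 = 750 rpm; n = 750×(1−0.0425) = 718 rpm
ω = 2π×718/60 = 75.19 rad/s
τ = P_out/ω = 2236/75.19 = 29.7 N·m

29.7 N·m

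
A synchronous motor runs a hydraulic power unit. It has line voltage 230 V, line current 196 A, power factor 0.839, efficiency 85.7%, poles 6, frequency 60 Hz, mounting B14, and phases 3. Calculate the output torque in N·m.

447 N·m

P_in = √3·V·I·cosφ = 1.732 × 230 × 196 × 0.839 = 65508 W
P_out = η·P_in = 0.857 × 65508 = 56140 W
n = n_s = 120×60/6 = 1200 rpm (synchronous)
ω = 2π×1200/60 = 125.7 rad/s
τ = P_out/ω = 56140/125.7 = 447 N·m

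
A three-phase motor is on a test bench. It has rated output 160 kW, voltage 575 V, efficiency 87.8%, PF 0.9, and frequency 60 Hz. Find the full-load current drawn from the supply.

P_out = 160 kW = 160000 W
P_in = P_out / η = 160000 / 0.878 = 182232 W
I_L = P_in / (√3·V_L·cosφ) = 182232 / (1.732 × 575 × 0.9) = 203 A

203 A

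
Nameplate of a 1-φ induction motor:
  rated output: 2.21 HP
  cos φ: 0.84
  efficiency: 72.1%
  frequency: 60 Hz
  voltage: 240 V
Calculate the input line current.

11.3 A

P_out = 2.21 × 746 = 1649 W
P_in = P_out / η = 1649 / 0.721 = 2287 W
I = P_in / (V·cosφ) = 2287 / (240 × 0.84) = 11.3 A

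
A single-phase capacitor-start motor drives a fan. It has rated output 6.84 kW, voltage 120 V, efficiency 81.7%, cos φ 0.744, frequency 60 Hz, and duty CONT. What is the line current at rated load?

93.8 A

P_out = 6.84 kW = 6840 W
P_in = P_out / η = 6840 / 0.817 = 8372 W
I = P_in / (V·cosφ) = 8372 / (120 × 0.744) = 93.8 A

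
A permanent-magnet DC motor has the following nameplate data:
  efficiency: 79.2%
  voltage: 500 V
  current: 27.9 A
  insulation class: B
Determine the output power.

11 kW

P_in = V·I = 500 × 27.9 = 13950 W
P_out = η·P_in = 0.792 × 13950 = 11048 W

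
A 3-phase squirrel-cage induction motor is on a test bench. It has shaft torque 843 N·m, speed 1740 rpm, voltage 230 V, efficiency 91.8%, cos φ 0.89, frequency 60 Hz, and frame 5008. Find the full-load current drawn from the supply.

ω = 2π×1740/60 = 182.2 rad/s; P_out = τω = 843 × 182.2 = 153595 W
P_in = P_out / η = 153595 / 0.918 = 167315 W
I_L = P_in / (√3·V_L·cosφ) = 167315 / (1.732 × 230 × 0.89) = 472 A

472 A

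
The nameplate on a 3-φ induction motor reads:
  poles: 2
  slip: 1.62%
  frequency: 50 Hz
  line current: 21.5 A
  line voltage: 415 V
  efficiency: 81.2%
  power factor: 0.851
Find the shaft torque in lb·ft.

P_in = √3·V·I·cosφ = 1.732 × 415 × 21.5 × 0.851 = 13151 W
P_out = η·P_in = 0.812 × 13151 = 10679 W
n_s = 120×50/2 = 3000 rpm; n = 3000×(1−0.0162) = 2951 rpm
ω = 2π×2951/60 = 309 rad/s
τ = P_out/ω = 10679/309 = 34.56 N·m
In lb·ft: 34.56/1.356 = 25.5 lb·ft

25.5 lb·ft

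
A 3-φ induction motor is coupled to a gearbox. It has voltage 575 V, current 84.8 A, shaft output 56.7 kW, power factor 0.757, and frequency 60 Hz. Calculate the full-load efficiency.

P_out = 56.7 kW = 56700 W
P_in = √3·V_L·I_L·cosφ = 1.732 × 575 × 84.8 × 0.757 = 63930 W
η = P_out / P_in = 56700 / 63930 = 0.887 = 88.7%

88.7 %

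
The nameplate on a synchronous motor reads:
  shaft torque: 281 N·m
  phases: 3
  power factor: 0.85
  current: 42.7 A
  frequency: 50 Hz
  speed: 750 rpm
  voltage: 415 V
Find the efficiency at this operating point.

84.6 %

ω = 2π × 750/60 = 78.54 rad/s; P_out = τω = 281 × 78.54 = 22070 W
P_in = √3·V_L·I_L·cosφ = 1.732 × 415 × 42.7 × 0.85 = 26088 W
η = P_out / P_in = 22070 / 26088 = 0.846 = 84.6%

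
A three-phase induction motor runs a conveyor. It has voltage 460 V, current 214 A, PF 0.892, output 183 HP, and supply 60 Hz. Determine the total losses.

P_in = √3·V·I·cosφ = 1.732×460×214×0.892 = 152084 W
P_out = 183×746 = 136518 W
Losses = P_in − P_out = 152084 − 136518 = 15566 W

15600 W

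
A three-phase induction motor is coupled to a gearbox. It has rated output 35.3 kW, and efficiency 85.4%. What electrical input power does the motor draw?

41.3 kW

P_out = 35300 W
P_in = P_out/η = 35300/0.854 = 41335 W = 41.3 kW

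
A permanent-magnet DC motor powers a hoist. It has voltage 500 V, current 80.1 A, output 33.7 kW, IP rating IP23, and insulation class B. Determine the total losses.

6.35 kW

P_in = V·I = 500×80.1 = 40050 W
P_out = 33700 W
Losses = P_in − P_out = 40050 − 33700 = 6350 W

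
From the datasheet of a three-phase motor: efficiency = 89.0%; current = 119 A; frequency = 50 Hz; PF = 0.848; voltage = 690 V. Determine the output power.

P_in = √3·V·I·cosφ = 1.732 × 690 × 119 × 0.848 = 120598 W
P_out = η·P_in = 0.89 × 120598 = 107332 W

107 kW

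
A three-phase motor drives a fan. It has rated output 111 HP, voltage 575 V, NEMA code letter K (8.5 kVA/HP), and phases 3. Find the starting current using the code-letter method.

947 A

S_LR = 8.5 × 111 = 943.5 kVA
I_LR = S_LR/(√3·V_L) = 943500/(1.732×575) = 947 A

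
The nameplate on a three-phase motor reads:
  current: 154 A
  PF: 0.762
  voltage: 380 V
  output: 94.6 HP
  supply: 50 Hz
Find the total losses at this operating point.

P_in = √3·V·I·cosφ = 1.732×380×154×0.762 = 77234 W
P_out = 94.6×746 = 70572 W
Losses = P_in − P_out = 77234 − 70572 = 6662 W

6660 W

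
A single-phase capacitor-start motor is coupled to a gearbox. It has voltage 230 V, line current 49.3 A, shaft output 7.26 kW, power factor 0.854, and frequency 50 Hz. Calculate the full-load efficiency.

P_out = 7.26 kW = 7260 W
P_in = V·I·cosφ = 230 × 49.3 × 0.854 = 9684 W
η = P_out / P_in = 7260 / 9684 = 0.750 = 75.0%

75.0 %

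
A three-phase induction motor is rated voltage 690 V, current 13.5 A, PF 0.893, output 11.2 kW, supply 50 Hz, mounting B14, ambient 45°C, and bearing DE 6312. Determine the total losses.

P_in = √3·V·I·cosφ = 1.732×690×13.5×0.893 = 14407 W
P_out = 11200 W
Losses = P_in − P_out = 14407 − 11200 = 3207 W

3.21 kW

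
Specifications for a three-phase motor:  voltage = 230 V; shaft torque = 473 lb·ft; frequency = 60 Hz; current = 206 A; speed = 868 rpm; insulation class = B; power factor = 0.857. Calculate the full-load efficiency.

τ = 473 lb·ft × 1.356 = 641.4 N·m
ω = 2π × 868/60 = 90.9 rad/s; P_out = τω = 641.4 × 90.9 = 58303 W
P_in = √3·V_L·I_L·cosφ = 1.732 × 230 × 206 × 0.857 = 70327 W
η = P_out / P_in = 58303 / 70327 = 0.829 = 82.9%

82.9 %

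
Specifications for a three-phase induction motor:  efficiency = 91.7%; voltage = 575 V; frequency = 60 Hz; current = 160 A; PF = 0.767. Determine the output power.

P_in = √3·V·I·cosφ = 1.732 × 575 × 160 × 0.767 = 122217 W
P_out = η·P_in = 0.917 × 122217 = 112073 W

112 kW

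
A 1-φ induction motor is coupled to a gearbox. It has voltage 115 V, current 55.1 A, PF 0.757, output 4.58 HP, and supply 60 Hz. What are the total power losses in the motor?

1.38 kW

P_in = V·I·cosφ = 115×55.1×0.757 = 4797 W
P_out = 4.58×746 = 3417 W
Losses = P_in − P_out = 4797 − 3417 = 1380 W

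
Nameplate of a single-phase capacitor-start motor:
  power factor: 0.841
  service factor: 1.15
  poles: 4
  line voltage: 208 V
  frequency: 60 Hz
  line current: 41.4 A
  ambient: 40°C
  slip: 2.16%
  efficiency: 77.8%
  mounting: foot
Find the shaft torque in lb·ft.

22.5 lb·ft

P_in = V·I·cosφ = 208 × 41.4 × 0.841 = 7242 W
P_out = η·P_in = 0.778 × 7242 = 5634 W
n_s = 120×60/4 = 1800 rpm; n = 1800×(1−0.0216) = 1761 rpm
ω = 2π×1761/60 = 184.4 rad/s
τ = P_out/ω = 5634/184.4 = 30.55 N·m
In lb·ft: 30.55/1.356 = 22.5 lb·ft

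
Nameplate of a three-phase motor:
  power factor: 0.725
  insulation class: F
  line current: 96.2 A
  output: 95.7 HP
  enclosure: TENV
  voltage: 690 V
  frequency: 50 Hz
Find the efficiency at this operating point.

85.7 %

P_out = 95.7 × 746 = 71392 W
P_in = √3·V_L·I_L·cosφ = 1.732 × 690 × 96.2 × 0.725 = 83351 W
η = P_out / P_in = 71392 / 83351 = 0.857 = 85.7%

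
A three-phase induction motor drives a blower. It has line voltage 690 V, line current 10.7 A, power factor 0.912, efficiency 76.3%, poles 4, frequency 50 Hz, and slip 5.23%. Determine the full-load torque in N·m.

P_in = √3·V·I·cosφ = 1.732 × 690 × 10.7 × 0.912 = 11662 W
P_out = η·P_in = 0.763 × 11662 = 8898 W
n_s = 120×50/4 = 1500 rpm; n = 1500×(1−0.0523) = 1422 rpm
ω = 2π×1422/60 = 148.9 rad/s
τ = P_out/ω = 8898/148.9 = 59.8 N·m

59.8 N·m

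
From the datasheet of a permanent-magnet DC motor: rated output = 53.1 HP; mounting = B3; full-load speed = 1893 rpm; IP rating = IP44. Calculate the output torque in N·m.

P_out = 53.1 × 746 = 39613 W
ω = 2π × 1893/60 = 198.2 rad/s
τ = P_out/ω = 39613/198.2 = 200 N·m

200 N·m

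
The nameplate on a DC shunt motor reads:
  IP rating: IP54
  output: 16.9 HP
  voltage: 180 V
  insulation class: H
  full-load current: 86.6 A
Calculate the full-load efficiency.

P_out = 16.9 × 746 = 12607 W
P_in = V·I = 180 × 86.6 = 15588 W
η = P_out / P_in = 12607 / 15588 = 0.809 = 80.9%

80.9 %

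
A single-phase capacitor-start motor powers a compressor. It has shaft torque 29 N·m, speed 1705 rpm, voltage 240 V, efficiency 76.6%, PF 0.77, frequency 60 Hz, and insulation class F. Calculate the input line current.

36.6 A

ω = 2π×1705/60 = 178.5 rad/s; P_out = τω = 29 × 178.5 = 5177 W
P_in = P_out / η = 5177 / 0.766 = 6758 W
I = P_in / (V·cosφ) = 6758 / (240 × 0.77) = 36.6 A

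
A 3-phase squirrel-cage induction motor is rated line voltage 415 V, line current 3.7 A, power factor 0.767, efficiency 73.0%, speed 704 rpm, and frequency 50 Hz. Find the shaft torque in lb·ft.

P_in = √3·V·I·cosφ = 1.732 × 415 × 3.7 × 0.767 = 2040 W
P_out = η·P_in = 0.73 × 2040 = 1489 W
n = 704 rpm
ω = 2π×704/60 = 73.72 rad/s
τ = P_out/ω = 1489/73.72 = 20.2 N·m
In lb·ft: 20.2/1.356 = 14.9 lb·ft

14.9 lb·ft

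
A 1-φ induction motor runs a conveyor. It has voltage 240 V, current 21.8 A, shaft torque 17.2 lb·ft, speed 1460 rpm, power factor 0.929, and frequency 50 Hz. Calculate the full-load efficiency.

73.4 %

τ = 17.2 lb·ft × 1.356 = 23.32 N·m
ω = 2π × 1460/60 = 152.9 rad/s; P_out = τω = 23.32 × 152.9 = 3566 W
P_in = V·I·cosφ = 240 × 21.8 × 0.929 = 4861 W
η = P_out / P_in = 3566 / 4861 = 0.734 = 73.4%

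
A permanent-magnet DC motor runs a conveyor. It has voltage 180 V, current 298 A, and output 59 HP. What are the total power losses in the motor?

9630 W

P_in = V·I = 180×298 = 53640 W
P_out = 59×746 = 44014 W
Losses = P_in − P_out = 53640 − 44014 = 9626 W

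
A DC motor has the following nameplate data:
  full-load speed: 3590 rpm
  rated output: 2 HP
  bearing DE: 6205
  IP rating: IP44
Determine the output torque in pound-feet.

P_out = 2 × 746 = 1492 W
ω = 2π × 3590/60 = 375.9 rad/s
τ = P_out/ω = 1492/375.9 = 3.969 N·m
In lb·ft: 3.969/1.356 = 2.93 lb·ft

2.93 lb·ft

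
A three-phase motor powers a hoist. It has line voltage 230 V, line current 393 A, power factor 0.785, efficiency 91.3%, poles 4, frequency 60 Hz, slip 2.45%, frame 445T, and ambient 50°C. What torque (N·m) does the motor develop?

610 N·m

P_in = √3·V·I·cosφ = 1.732 × 230 × 393 × 0.785 = 122896 W
P_out = η·P_in = 0.913 × 122896 = 112204 W
n_s = 120×60/4 = 1800 rpm; n = 1800×(1−0.0245) = 1756 rpm
ω = 2π×1756/60 = 183.9 rad/s
τ = P_out/ω = 112204/183.9 = 610 N·m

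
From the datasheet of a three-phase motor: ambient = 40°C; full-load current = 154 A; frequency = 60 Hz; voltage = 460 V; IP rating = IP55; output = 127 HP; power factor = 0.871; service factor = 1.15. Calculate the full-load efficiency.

P_out = 127 × 746 = 94742 W
P_in = √3·V_L·I_L·cosφ = 1.732 × 460 × 154 × 0.871 = 106867 W
η = P_out / P_in = 94742 / 106867 = 0.887 = 88.7%

88.7 %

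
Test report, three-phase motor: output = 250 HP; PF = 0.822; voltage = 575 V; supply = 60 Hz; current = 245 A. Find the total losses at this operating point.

14.1 kW

P_in = √3·V·I·cosφ = 1.732×575×245×0.822 = 200564 W
P_out = 250×746 = 186500 W
Losses = P_in − P_out = 200564 − 186500 = 14064 W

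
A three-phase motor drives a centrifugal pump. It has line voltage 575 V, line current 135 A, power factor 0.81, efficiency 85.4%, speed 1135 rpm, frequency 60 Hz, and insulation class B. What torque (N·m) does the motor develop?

782 N·m

P_in = √3·V·I·cosφ = 1.732 × 575 × 135 × 0.81 = 108902 W
P_out = η·P_in = 0.854 × 108902 = 93002 W
n = 1135 rpm
ω = 2π×1135/60 = 118.9 rad/s
τ = P_out/ω = 93002/118.9 = 782 N·m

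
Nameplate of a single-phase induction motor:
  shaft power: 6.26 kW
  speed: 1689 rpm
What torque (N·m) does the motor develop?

ω = 2π × 1689/60 = 176.9 rad/s
τ = P/ω = 6260/176.9 = 35.4 N·m

35.4 N·m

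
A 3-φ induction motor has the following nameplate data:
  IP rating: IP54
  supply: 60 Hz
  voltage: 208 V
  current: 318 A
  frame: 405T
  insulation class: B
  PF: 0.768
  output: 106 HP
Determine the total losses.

8910 W

P_in = √3·V·I·cosφ = 1.732×208×318×0.768 = 87983 W
P_out = 106×746 = 79076 W
Losses = P_in − P_out = 87983 − 79076 = 8907 W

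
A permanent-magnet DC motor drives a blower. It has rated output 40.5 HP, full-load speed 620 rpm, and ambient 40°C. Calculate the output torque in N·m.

P_out = 40.5 × 746 = 30213 W
ω = 2π × 620/60 = 64.93 rad/s
τ = P_out/ω = 30213/64.93 = 465 N·m

465 N·m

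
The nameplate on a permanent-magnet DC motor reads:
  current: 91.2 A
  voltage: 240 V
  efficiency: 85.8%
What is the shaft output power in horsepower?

P_in = V·I = 240 × 91.2 = 21888 W
P_out = η·P_in = 0.858 × 21888 = 18780 W
= 18780/746 = 25.2 HP

25.2 HP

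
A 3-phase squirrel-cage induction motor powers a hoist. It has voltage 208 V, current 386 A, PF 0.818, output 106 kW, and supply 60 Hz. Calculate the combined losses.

7.75 kW

P_in = √3·V·I·cosφ = 1.732×208×386×0.818 = 113750 W
P_out = 106000 W
Losses = P_in − P_out = 113750 − 106000 = 7750 W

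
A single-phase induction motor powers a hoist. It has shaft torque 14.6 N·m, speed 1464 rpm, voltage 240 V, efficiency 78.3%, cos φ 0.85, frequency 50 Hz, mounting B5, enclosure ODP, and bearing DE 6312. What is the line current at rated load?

ω = 2π×1464/60 = 153.3 rad/s; P_out = τω = 14.6 × 153.3 = 2238 W
P_in = P_out / η = 2238 / 0.783 = 2858 W
I = P_in / (V·cosφ) = 2858 / (240 × 0.85) = 14 A

14 A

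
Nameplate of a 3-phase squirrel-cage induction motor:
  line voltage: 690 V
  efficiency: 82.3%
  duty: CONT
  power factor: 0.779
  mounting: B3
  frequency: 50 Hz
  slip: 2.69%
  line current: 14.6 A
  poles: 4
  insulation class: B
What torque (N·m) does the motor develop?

73.2 N·m

P_in = √3·V·I·cosφ = 1.732 × 690 × 14.6 × 0.779 = 13592 W
P_out = η·P_in = 0.823 × 13592 = 11186 W
n_s = 120×50/4 = 1500 rpm; n = 1500×(1−0.0269) = 1460 rpm
ω = 2π×1460/60 = 152.9 rad/s
τ = P_out/ω = 11186/152.9 = 73.2 N·m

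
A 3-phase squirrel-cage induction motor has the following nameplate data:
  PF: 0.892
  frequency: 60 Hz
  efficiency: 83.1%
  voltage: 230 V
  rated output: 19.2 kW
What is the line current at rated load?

65 A

P_out = 19.2 kW = 19200 W
P_in = P_out / η = 19200 / 0.831 = 23105 W
I_L = P_in / (√3·V_L·cosφ) = 23105 / (1.732 × 230 × 0.892) = 65 A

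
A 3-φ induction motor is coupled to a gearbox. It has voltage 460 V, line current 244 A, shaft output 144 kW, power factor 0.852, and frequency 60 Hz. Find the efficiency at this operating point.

P_out = 144 kW = 144000 W
P_in = √3·V_L·I_L·cosφ = 1.732 × 460 × 244 × 0.852 = 165629 W
η = P_out / P_in = 144000 / 165629 = 0.869 = 86.9%

86.9 %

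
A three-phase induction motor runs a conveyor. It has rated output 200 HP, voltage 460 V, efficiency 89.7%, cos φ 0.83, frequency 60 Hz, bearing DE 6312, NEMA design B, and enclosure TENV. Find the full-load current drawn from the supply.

252 A

P_out = 200 × 746 = 149200 W
P_in = P_out / η = 149200 / 0.897 = 166332 W
I_L = P_in / (√3·V_L·cosφ) = 166332 / (1.732 × 460 × 0.83) = 252 A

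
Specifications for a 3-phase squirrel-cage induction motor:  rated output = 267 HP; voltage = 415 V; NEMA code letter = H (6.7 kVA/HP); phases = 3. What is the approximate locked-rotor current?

S_LR = 6.7 × 267 = 1788.9 kVA
I_LR = S_LR/(√3·V_L) = 1788900/(1.732×415) = 2490 A

2490 A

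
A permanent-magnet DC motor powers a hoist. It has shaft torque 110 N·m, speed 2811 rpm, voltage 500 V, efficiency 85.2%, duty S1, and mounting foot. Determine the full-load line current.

ω = 2π×2811/60 = 294.4 rad/s; P_out = τω = 110 × 294.4 = 32384 W
P_in = P_out / η = 32384 / 0.852 = 38009 W
I = P_in / V = 38009 / 500 = 76 A

76 A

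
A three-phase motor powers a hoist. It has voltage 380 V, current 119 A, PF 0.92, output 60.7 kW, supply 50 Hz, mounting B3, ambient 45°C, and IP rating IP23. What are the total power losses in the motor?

11.4 kW

P_in = √3·V·I·cosφ = 1.732×380×119×0.92 = 72055 W
P_out = 60700 W
Losses = P_in − P_out = 72055 − 60700 = 11355 W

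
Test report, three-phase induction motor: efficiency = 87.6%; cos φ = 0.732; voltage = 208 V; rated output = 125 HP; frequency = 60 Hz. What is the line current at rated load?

404 A

P_out = 125 × 746 = 93250 W
P_in = P_out / η = 93250 / 0.876 = 106450 W
I_L = P_in / (√3·V_L·cosφ) = 106450 / (1.732 × 208 × 0.732) = 404 A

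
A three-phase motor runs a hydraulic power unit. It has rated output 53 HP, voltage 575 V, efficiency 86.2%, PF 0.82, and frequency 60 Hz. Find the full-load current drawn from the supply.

P_out = 53 × 746 = 39538 W
P_in = P_out / η = 39538 / 0.862 = 45868 W
I_L = P_in / (√3·V_L·cosφ) = 45868 / (1.732 × 575 × 0.82) = 56.2 A

56.2 A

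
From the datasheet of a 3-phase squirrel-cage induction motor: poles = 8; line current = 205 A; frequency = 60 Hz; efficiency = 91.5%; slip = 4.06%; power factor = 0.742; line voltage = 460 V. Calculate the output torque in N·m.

1230 N·m

P_in = √3·V·I·cosφ = 1.732 × 460 × 205 × 0.742 = 121189 W
P_out = η·P_in = 0.915 × 121189 = 110888 W
n_s = 120×60/8 = 900 rpm; n = 900×(1−0.0406) = 863 rpm
ω = 2π×863/60 = 90.37 rad/s
τ = P_out/ω = 110888/90.37 = 1230 N·m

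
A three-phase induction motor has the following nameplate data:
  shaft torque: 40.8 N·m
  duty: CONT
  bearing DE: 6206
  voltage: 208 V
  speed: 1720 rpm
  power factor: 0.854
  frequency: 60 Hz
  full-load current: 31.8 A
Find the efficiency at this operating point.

75.1 %

ω = 2π × 1720/60 = 180.1 rad/s; P_out = τω = 40.8 × 180.1 = 7348 W
P_in = √3·V_L·I_L·cosφ = 1.732 × 208 × 31.8 × 0.854 = 9784 W
η = P_out / P_in = 7348 / 9784 = 0.751 = 75.1%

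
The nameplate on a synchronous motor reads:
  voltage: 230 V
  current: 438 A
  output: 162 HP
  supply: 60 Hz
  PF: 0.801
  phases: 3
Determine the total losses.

P_in = √3·V·I·cosφ = 1.732×230×438×0.801 = 139760 W
P_out = 162×746 = 120852 W
Losses = P_in − P_out = 139760 − 120852 = 18908 W

18.9 kW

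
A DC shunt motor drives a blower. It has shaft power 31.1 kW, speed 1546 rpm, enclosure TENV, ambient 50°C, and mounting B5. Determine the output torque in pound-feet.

142 lb·ft

ω = 2π × 1546/60 = 161.9 rad/s
τ = P/ω = 31100/161.9 = 192.1 N·m
In lb·ft: 192.1/1.356 = 142 lb·ft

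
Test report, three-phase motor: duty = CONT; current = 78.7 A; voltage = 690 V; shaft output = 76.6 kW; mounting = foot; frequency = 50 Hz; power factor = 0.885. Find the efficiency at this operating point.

P_out = 76.6 kW = 76600 W
P_in = √3·V_L·I_L·cosφ = 1.732 × 690 × 78.7 × 0.885 = 83237 W
η = P_out / P_in = 76600 / 83237 = 0.920 = 92.0%

92.0 %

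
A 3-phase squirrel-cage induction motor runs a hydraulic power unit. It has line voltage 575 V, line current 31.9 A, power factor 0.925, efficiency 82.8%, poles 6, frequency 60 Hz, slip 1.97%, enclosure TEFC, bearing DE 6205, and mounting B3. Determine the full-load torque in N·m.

P_in = √3·V·I·cosφ = 1.732 × 575 × 31.9 × 0.925 = 29387 W
P_out = η·P_in = 0.828 × 29387 = 24332 W
n_s = 120×60/6 = 1200 rpm; n = 1200×(1−0.0197) = 1176 rpm
ω = 2π×1176/60 = 123.2 rad/s
τ = P_out/ω = 24332/123.2 = 198 N·m

198 N·m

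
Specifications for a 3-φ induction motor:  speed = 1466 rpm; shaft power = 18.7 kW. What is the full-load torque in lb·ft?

89.8 lb·ft

ω = 2π × 1466/60 = 153.5 rad/s
τ = P/ω = 18700/153.5 = 121.8 N·m
In lb·ft: 121.8/1.356 = 89.8 lb·ft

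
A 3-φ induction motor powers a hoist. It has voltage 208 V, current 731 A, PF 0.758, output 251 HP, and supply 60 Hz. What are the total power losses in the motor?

12400 W

P_in = √3·V·I·cosφ = 1.732×208×731×0.758 = 199617 W
P_out = 251×746 = 187246 W
Losses = P_in − P_out = 199617 − 187246 = 12371 W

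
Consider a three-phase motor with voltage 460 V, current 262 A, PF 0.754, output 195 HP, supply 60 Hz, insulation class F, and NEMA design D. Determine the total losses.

11.9 kW

P_in = √3·V·I·cosφ = 1.732×460×262×0.754 = 157390 W
P_out = 195×746 = 145470 W
Losses = P_in − P_out = 157390 − 145470 = 11920 W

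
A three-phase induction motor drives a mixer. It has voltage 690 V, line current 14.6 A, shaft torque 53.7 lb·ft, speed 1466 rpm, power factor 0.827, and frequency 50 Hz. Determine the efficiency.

τ = 53.7 lb·ft × 1.356 = 72.82 N·m
ω = 2π × 1466/60 = 153.5 rad/s; P_out = τω = 72.82 × 153.5 = 11178 W
P_in = √3·V_L·I_L·cosφ = 1.732 × 690 × 14.6 × 0.827 = 14430 W
η = P_out / P_in = 11178 / 14430 = 0.775 = 77.5%

77.5 %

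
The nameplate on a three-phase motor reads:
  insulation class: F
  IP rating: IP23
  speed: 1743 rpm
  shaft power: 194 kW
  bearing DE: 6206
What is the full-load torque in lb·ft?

784 lb·ft

ω = 2π × 1743/60 = 182.5 rad/s
τ = P/ω = 194000/182.5 = 1063 N·m
In lb·ft: 1063/1.356 = 784 lb·ft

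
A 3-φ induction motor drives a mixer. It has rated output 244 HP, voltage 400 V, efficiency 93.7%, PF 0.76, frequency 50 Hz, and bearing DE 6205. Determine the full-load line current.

369 A

P_out = 244 × 746 = 182024 W
P_in = P_out / η = 182024 / 0.937 = 194263 W
I_L = P_in / (√3·V_L·cosφ) = 194263 / (1.732 × 400 × 0.76) = 369 A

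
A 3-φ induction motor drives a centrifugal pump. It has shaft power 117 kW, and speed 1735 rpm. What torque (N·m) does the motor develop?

ω = 2π × 1735/60 = 181.7 rad/s
τ = P/ω = 117000/181.7 = 644 N·m

644 N·m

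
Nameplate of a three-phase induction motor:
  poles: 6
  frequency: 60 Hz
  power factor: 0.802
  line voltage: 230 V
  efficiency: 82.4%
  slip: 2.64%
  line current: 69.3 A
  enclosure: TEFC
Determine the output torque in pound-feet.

110 lb·ft

P_in = √3·V·I·cosφ = 1.732 × 230 × 69.3 × 0.802 = 22140 W
P_out = η·P_in = 0.824 × 22140 = 18243 W
n_s = 120×60/6 = 1200 rpm; n = 1200×(1−0.0264) = 1168 rpm
ω = 2π×1168/60 = 122.3 rad/s
τ = P_out/ω = 18243/122.3 = 149.2 N·m
In lb·ft: 149.2/1.356 = 110 lb·ft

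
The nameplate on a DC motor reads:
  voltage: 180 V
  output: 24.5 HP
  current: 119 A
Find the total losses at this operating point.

P_in = V·I = 180×119 = 21420 W
P_out = 24.5×746 = 18277 W
Losses = P_in − P_out = 21420 − 18277 = 3143 W

3.14 kW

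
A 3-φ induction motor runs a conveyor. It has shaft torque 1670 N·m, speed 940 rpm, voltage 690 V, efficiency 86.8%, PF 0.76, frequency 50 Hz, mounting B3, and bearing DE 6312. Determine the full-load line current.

ω = 2π×940/60 = 98.44 rad/s; P_out = τω = 1670 × 98.44 = 164395 W
P_in = P_out / η = 164395 / 0.868 = 189395 W
I_L = P_in / (√3·V_L·cosφ) = 189395 / (1.732 × 690 × 0.76) = 209 A

209 A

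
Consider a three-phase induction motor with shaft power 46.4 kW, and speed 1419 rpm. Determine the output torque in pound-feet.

ω = 2π × 1419/60 = 148.6 rad/s
τ = P/ω = 46400/148.6 = 312.2 N·m
In lb·ft: 312.2/1.356 = 230 lb·ft

230 lb·ft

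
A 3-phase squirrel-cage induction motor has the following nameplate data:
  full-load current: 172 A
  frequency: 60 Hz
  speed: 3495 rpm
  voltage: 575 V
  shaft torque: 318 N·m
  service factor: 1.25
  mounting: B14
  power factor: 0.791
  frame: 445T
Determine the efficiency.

85.9 %

ω = 2π × 3495/60 = 366 rad/s; P_out = τω = 318 × 366 = 116388 W
P_in = √3·V_L·I_L·cosφ = 1.732 × 575 × 172 × 0.791 = 135494 W
η = P_out / P_in = 116388 / 135494 = 0.859 = 85.9%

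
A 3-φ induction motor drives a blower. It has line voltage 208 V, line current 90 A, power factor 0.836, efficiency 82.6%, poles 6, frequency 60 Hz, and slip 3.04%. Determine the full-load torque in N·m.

184 N·m

P_in = √3·V·I·cosφ = 1.732 × 208 × 90 × 0.836 = 27106 W
P_out = η·P_in = 0.826 × 27106 = 22390 W
n_s = 120×60/6 = 1200 rpm; n = 1200×(1−0.0304) = 1164 rpm
ω = 2π×1164/60 = 121.9 rad/s
τ = P_out/ω = 22390/121.9 = 184 N·m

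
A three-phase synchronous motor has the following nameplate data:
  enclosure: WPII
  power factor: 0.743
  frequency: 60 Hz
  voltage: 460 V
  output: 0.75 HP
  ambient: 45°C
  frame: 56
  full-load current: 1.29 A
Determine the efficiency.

P_out = 0.75 × 746 = 560 W
P_in = √3·V_L·I_L·cosφ = 1.732 × 460 × 1.29 × 0.743 = 764 W
η = P_out / P_in = 560 / 764 = 0.733 = 73.3%

73.3 %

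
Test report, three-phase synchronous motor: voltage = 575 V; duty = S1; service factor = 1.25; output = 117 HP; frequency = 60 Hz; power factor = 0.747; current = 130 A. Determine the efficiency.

P_out = 117 × 746 = 87282 W
P_in = √3·V_L·I_L·cosφ = 1.732 × 575 × 130 × 0.747 = 96712 W
η = P_out / P_in = 87282 / 96712 = 0.902 = 90.2%

90.2 %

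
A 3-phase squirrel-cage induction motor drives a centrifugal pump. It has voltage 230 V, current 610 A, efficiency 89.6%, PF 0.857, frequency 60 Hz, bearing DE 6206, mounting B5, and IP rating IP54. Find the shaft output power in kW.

187 kW

P_in = √3·V·I·cosφ = 1.732 × 230 × 610 × 0.857 = 208251 W
P_out = η·P_in = 0.896 × 208251 = 186593 W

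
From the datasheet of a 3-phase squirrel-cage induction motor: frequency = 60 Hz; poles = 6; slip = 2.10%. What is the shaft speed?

1175 rpm

n_s = 120f/p = 120×60/6 = 1200 rpm
n = n_s(1 − s) = 1200 × (1 − 0.021) = 1175 rpm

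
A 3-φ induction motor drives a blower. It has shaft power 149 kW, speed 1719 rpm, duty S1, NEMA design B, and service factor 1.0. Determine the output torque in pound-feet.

ω = 2π × 1719/60 = 180 rad/s
τ = P/ω = 149000/180 = 827.8 N·m
In lb·ft: 827.8/1.356 = 610 lb·ft

610 lb·ft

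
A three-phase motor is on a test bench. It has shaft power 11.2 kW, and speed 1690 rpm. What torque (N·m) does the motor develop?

ω = 2π × 1690/60 = 177 rad/s
τ = P/ω = 11200/177 = 63.3 N·m

63.3 N·m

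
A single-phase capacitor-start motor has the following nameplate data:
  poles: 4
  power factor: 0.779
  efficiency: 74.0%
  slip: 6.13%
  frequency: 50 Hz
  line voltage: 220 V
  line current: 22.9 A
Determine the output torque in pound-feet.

P_in = V·I·cosφ = 220 × 22.9 × 0.779 = 3925 W
P_out = η·P_in = 0.74 × 3925 = 2905 W
n_s = 120×50/4 = 1500 rpm; n = 1500×(1−0.0613) = 1408 rpm
ω = 2π×1408/60 = 147.4 rad/s
τ = P_out/ω = 2905/147.4 = 19.71 N·m
In lb·ft: 19.71/1.356 = 14.5 lb·ft

14.5 lb·ft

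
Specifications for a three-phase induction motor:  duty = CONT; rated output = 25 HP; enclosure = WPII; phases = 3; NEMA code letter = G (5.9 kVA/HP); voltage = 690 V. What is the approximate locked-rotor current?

123 A

S_LR = 5.9 × 25 = 147.5 kVA
I_LR = S_LR/(√3·V_L) = 147500/(1.732×690) = 123 A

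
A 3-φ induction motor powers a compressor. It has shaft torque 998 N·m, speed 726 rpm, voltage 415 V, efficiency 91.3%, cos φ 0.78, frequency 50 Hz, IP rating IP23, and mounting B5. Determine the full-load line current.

ω = 2π×726/60 = 76.03 rad/s; P_out = τω = 998 × 76.03 = 75878 W
P_in = P_out / η = 75878 / 0.913 = 83108 W
I_L = P_in / (√3·V_L·cosφ) = 83108 / (1.732 × 415 × 0.78) = 148 A

148 A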